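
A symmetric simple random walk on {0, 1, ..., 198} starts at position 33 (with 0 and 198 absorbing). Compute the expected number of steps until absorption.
E[τ | X_0 = 33] = 5445

Let v_k = E[τ | X_0 = k]. Boundary: v_0 = v_198 = 0. Recurrence: v_k = 1 + (v_{k-1} + v_{k+1})/2 for 1 ≤ k ≤ 197. The particular solution to v_k − (v_{k-1} + v_{k+1})/2 = 1 is v_k = −k^2. Adding homogeneous solution A + B k and matching boundaries gives v_k = k (198 − k). Substituting k = 33: v_33 = 33 · 165 = 5445.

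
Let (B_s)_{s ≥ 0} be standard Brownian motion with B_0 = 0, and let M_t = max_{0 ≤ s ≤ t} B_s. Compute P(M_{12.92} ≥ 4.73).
P(M_{12.92} ≥ 4.73) = 2·P(B_{12.92} ≥ 4.73) = 2(1 − Φ(4.73/√12.92)) ≈ 0.1882

By the reflection principle for Brownian motion, P(M_t ≥ a) = 2 · P(B_t ≥ a) for a ≥ 0. Since B_t ~ N(0, t), P(B_t ≥ 4.73) = 1 − Φ(4.73/√t) = 1 − Φ(4.73/√12.92) = 1 − Φ(1.3159). So
  P(M_{12.92} ≥ 4.73) = 2(1 − Φ(1.3159)) ≈ 0.1882.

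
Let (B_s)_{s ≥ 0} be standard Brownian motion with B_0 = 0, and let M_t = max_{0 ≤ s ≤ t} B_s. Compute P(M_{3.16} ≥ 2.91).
P(M_{3.16} ≥ 2.91) = 2·P(B_{3.16} ≥ 2.91) = 2(1 − Φ(2.91/√3.16)) ≈ 0.1016

By the reflection principle for Brownian motion, P(M_t ≥ a) = 2 · P(B_t ≥ a) for a ≥ 0. Since B_t ~ N(0, t), P(B_t ≥ 2.91) = 1 − Φ(2.91/√t) = 1 − Φ(2.91/√3.16) = 1 − Φ(1.6370). So
  P(M_{3.16} ≥ 2.91) = 2(1 − Φ(1.6370)) ≈ 0.1016.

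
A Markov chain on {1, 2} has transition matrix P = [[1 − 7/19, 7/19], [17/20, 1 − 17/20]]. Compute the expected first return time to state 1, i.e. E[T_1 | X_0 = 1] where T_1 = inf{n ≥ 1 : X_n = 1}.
E[T_1 | X_0 = 1] = 1/π_1 = 463/323

For an irreducible recurrent Markov chain with stationary distribution π, E[T_i | X_0 = i] = 1/π_i (Kac's formula). Here π_1 = (17/20)/(7/19 + 17/20) = (17/20)/(463/380) = 323/463, so E[T_1 | X_0 = 1] = 1/π_1 = (7/19 + 17/20)/(17/20) = (463/380)/(17/20) = 463/323.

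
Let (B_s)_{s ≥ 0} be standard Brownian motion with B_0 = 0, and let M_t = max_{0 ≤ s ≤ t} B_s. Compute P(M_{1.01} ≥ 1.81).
P(M_{1.01} ≥ 1.81) = 2·P(B_{1.01} ≥ 1.81) = 2(1 − Φ(1.81/√1.01)) ≈ 0.0717

By the reflection principle for Brownian motion, P(M_t ≥ a) = 2 · P(B_t ≥ a) for a ≥ 0. Since B_t ~ N(0, t), P(B_t ≥ 1.81) = 1 − Φ(1.81/√t) = 1 − Φ(1.81/√1.01) = 1 − Φ(1.8010). So
  P(M_{1.01} ≥ 1.81) = 2(1 − Φ(1.8010)) ≈ 0.0717.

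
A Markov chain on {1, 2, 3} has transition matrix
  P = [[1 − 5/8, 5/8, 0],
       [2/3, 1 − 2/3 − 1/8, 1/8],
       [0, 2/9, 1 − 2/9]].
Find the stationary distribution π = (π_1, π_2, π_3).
π = (256/631, 240/631, 135/631)

This is a birth-death chain on three states, which satisfies detailed balance: π_1 · P_{12} = π_2 · P_{21} and π_2 · P_{23} = π_3 · P_{32}.
From π_1 · 5/8 = π_2 · 2/3: π_2/π_1 = (5/8)/(2/3) = 15/16.
From π_2 · 1/8 = π_3 · 2/9: π_3/π_2 = (1/8)/(2/9) = 9/16.
Take π_1 proportional to 1; then unnormalized π = (1, 15/16, 135/256). Normalize by dividing by the sum 631/256:
  π = (256/631, 240/631, 135/631).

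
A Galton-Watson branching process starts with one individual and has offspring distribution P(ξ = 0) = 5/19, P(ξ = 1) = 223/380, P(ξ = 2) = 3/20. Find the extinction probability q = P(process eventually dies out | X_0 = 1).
q = 1

Mean offspring μ = 0·5/19 + 1·223/380 + 2·3/20 = 337/380 ≤ 1. For μ ≤ 1 with offspring not concentrated at 1, the Galton-Watson process goes extinct almost surely, so q = 1.
(Algebraic check: The pgf is f(s) = 5/19 + 223/380·s + 3/20·s². The extinction probability q is the smallest fixed point of f in [0, 1]. Setting s = f(s):
  3/20·s² + (223/380 − 1)·s + 5/19 = 0
  3/20·s² − (5/19 + 3/20)·s + 5/19 = 0
which factors as (s − 1)·(3/20·s − 5/19) = 0, giving roots s = 1 and s = (5/19)/(3/20) = 100/57. Since 100/57 ≥ 1, the smallest root in [0, 1] is s = 1.)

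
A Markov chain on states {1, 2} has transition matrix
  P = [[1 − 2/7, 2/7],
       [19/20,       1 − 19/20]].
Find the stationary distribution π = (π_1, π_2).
π_1 = 133/173, π_2 = 40/173

Solve πP = π with π_1 + π_2 = 1. From πP = π: π_1 · (1 − 2/7) + π_2 · 19/20 = π_1 ⇒ π_2 · 19/20 = π_1 · 2/7 ⇒ π_2/π_1 = (2/7)/(19/20) = 40/133. Together with π_1 + π_2 = 1:
  π_1 = (19/20)/(2/7 + 19/20) = (19/20)/(173/140) = 133/173,
  π_2 = (2/7)/(2/7 + 19/20) = (2/7)/(173/140) = 40/173.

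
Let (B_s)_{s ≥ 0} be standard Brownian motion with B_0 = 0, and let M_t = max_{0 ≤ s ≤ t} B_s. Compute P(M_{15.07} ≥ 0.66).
P(M_{15.07} ≥ 0.66) = 2·P(B_{15.07} ≥ 0.66) = 2(1 − Φ(0.66/√15.07)) ≈ 0.8650

By the reflection principle for Brownian motion, P(M_t ≥ a) = 2 · P(B_t ≥ a) for a ≥ 0. Since B_t ~ N(0, t), P(B_t ≥ 0.66) = 1 − Φ(0.66/√t) = 1 − Φ(0.66/√15.07) = 1 − Φ(0.1700). So
  P(M_{15.07} ≥ 0.66) = 2(1 − Φ(0.1700)) ≈ 0.8650.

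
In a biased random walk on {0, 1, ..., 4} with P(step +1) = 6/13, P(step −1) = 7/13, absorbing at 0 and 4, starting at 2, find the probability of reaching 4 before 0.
P(hit 4 before 0) = (1 − (7/6)^2) / (1 − (7/6)^4) = 36/85

Let u_k denote P(reach 4 before 0 | start at k). Boundary: u_0 = 0, u_4 = 1. Recurrence: u_k = 6/13·u_{k+1} + 7/13·u_{k-1} for 1 ≤ k ≤ 3. Try u_k = A + B·r^k with r = q/p = (7/13)/(6/13) = 7/6. Substitution satisfies the recurrence; boundary conditions give:
  u_k = (1 − r^k) / (1 − r^N) = (1 − (7/6)^2) / (1 − (7/6)^4) = 36/85.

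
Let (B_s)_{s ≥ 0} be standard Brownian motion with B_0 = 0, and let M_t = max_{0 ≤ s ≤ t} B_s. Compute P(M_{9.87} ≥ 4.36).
P(M_{9.87} ≥ 4.36) = 2·P(B_{9.87} ≥ 4.36) = 2(1 − Φ(4.36/√9.87)) ≈ 0.1652

By the reflection principle for Brownian motion, P(M_t ≥ a) = 2 · P(B_t ≥ a) for a ≥ 0. Since B_t ~ N(0, t), P(B_t ≥ 4.36) = 1 − Φ(4.36/√t) = 1 − Φ(4.36/√9.87) = 1 − Φ(1.3878). So
  P(M_{9.87} ≥ 4.36) = 2(1 − Φ(1.3878)) ≈ 0.1652.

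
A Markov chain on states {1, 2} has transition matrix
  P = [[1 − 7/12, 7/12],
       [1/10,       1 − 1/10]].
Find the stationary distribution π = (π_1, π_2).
π_1 = 6/41, π_2 = 35/41

Solve πP = π with π_1 + π_2 = 1. From πP = π: π_1 · (1 − 7/12) + π_2 · 1/10 = π_1 ⇒ π_2 · 1/10 = π_1 · 7/12 ⇒ π_2/π_1 = (7/12)/(1/10) = 35/6. Together with π_1 + π_2 = 1:
  π_1 = (1/10)/(7/12 + 1/10) = (1/10)/(41/60) = 6/41,
  π_2 = (7/12)/(7/12 + 1/10) = (7/12)/(41/60) = 35/41.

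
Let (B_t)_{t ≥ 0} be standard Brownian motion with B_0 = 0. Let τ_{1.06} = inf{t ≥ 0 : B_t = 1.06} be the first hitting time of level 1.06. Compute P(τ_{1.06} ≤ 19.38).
P(τ_{1.06} ≤ 19.38) = 2(1 − Φ(1.06/√19.38)) = 2(1 − Φ(0.2408)) ≈ 0.8097

By the reflection principle for standard BM, P(τ_b ≤ t) = 2 · P(B_t ≥ b). Since B_t ~ N(0, t), P(B_t ≥ 1.06) = 1 − Φ(1.06/√t) = 1 − Φ(1.06/√19.38) = 1 − Φ(0.2408) ≈ 0.40486. Doubling: P(τ_{1.06} ≤ 19.38) ≈ 2 · 0.40486 = 0.80972 ≈ 0.8097.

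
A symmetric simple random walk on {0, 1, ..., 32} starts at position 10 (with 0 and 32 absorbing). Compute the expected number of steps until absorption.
E[τ | X_0 = 10] = 220

Let v_k = E[τ | X_0 = k]. Boundary: v_0 = v_32 = 0. Recurrence: v_k = 1 + (v_{k-1} + v_{k+1})/2 for 1 ≤ k ≤ 31. The particular solution to v_k − (v_{k-1} + v_{k+1})/2 = 1 is v_k = −k^2. Adding homogeneous solution A + B k and matching boundaries gives v_k = k (32 − k). Substituting k = 10: v_10 = 10 · 22 = 220.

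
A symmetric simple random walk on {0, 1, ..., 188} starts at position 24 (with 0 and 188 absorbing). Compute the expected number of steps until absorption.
E[τ | X_0 = 24] = 3936

Let v_k = E[τ | X_0 = k]. Boundary: v_0 = v_188 = 0. Recurrence: v_k = 1 + (v_{k-1} + v_{k+1})/2 for 1 ≤ k ≤ 187. The particular solution to v_k − (v_{k-1} + v_{k+1})/2 = 1 is v_k = −k^2. Adding homogeneous solution A + B k and matching boundaries gives v_k = k (188 − k). Substituting k = 24: v_24 = 24 · 164 = 3936.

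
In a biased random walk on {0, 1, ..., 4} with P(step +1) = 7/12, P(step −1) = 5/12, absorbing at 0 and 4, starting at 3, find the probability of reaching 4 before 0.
P(hit 4 before 0) = (1 − (5/7)^3) / (1 − (5/7)^4) = 763/888

Let u_k denote P(reach 4 before 0 | start at k). Boundary: u_0 = 0, u_4 = 1. Recurrence: u_k = 7/12·u_{k+1} + 5/12·u_{k-1} for 1 ≤ k ≤ 3. Try u_k = A + B·r^k with r = q/p = (5/12)/(7/12) = 5/7. Substitution satisfies the recurrence; boundary conditions give:
  u_k = (1 − r^k) / (1 − r^N) = (1 − (5/7)^3) / (1 − (5/7)^4) = 763/888.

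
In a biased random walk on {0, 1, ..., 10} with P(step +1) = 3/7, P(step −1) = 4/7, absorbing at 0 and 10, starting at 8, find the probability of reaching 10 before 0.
P(hit 10 before 0) = (1 − (4/3)^8) / (1 − (4/3)^10) = 75825/141361

Let u_k denote P(reach 10 before 0 | start at k). Boundary: u_0 = 0, u_10 = 1. Recurrence: u_k = 3/7·u_{k+1} + 4/7·u_{k-1} for 1 ≤ k ≤ 9. Try u_k = A + B·r^k with r = q/p = (4/7)/(3/7) = 4/3. Substitution satisfies the recurrence; boundary conditions give:
  u_k = (1 − r^k) / (1 − r^N) = (1 − (4/3)^8) / (1 − (4/3)^10) = 75825/141361.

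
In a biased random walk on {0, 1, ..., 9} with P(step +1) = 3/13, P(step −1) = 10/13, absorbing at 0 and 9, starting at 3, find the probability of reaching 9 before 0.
P(hit 9 before 0) = (1 − (10/3)^3) / (1 − (10/3)^9) = 729/1027729

Let u_k denote P(reach 9 before 0 | start at k). Boundary: u_0 = 0, u_9 = 1. Recurrence: u_k = 3/13·u_{k+1} + 10/13·u_{k-1} for 1 ≤ k ≤ 8. Try u_k = A + B·r^k with r = q/p = (10/13)/(3/13) = 10/3. Substitution satisfies the recurrence; boundary conditions give:
  u_k = (1 − r^k) / (1 − r^N) = (1 − (10/3)^3) / (1 − (10/3)^9) = 729/1027729.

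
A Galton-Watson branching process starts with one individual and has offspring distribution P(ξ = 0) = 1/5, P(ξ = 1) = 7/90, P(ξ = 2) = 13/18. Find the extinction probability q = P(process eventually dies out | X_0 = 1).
q = 18/65

The pgf is f(s) = 1/5 + 7/90·s + 13/18·s². The extinction probability q is the smallest fixed point of f in [0, 1]. Setting s = f(s):
  13/18·s² + (7/90 − 1)·s + 1/5 = 0
  13/18·s² − (1/5 + 13/18)·s + 1/5 = 0
which factors as (s − 1)·(13/18·s − 1/5) = 0, giving roots s = 1 and s = (1/5)/(13/18) = 18/65.
Mean offspring μ = 7/90 + 2·13/18 = 137/90 > 1 (supercritical), so q < 1. The extinction probability is the smaller root: q = (1/5)/(13/18) = 18/65.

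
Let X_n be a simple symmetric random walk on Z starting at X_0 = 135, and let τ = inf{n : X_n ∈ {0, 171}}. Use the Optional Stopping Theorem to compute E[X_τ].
E[X_τ] = 135

X_n is a martingale and τ is a bounded-mean stopping time (indeed τ is finite a.s. with bounded expectation since the walk is in a bounded region). By the OST, E[X_τ] = E[X_0] = 135. Equivalently: E[X_τ] = 171 · P(hit 171 first) + 0 · P(hit 0 first) = 171 · (135/171) = 135.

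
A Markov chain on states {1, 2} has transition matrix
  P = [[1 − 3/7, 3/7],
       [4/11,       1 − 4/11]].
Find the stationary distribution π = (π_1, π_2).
π_1 = 28/61, π_2 = 33/61

Solve πP = π with π_1 + π_2 = 1. From πP = π: π_1 · (1 − 3/7) + π_2 · 4/11 = π_1 ⇒ π_2 · 4/11 = π_1 · 3/7 ⇒ π_2/π_1 = (3/7)/(4/11) = 33/28. Together with π_1 + π_2 = 1:
  π_1 = (4/11)/(3/7 + 4/11) = (4/11)/(61/77) = 28/61,
  π_2 = (3/7)/(3/7 + 4/11) = (3/7)/(61/77) = 33/61.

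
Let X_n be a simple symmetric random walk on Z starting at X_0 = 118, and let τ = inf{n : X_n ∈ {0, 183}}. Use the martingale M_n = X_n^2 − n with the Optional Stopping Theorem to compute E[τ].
E[τ] = 7670

M_n = X_n^2 − n is a martingale (since E[X_{n+1}^2 | F_n] = X_n^2 + 1). By OST (τ has finite mean in a bounded region), E[M_τ] = E[M_0] = X_0^2 − 0 = 118^2 = 13924. Also E[M_τ] = E[X_τ^2] − E[τ]. The walk exits at 0 or 183, with P(hit 183 first) = 118/183, so E[X_τ^2] = 183^2 · 118/183 + 0 = 21594. Thus E[τ] = E[X_τ^2] − E[M_τ] = 21594 − 13924 = 7670 = 118(183 − 118) = 7670.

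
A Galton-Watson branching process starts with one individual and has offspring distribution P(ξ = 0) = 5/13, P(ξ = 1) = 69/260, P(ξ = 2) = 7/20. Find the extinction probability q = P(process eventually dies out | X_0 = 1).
q = 1

Mean offspring μ = 0·5/13 + 1·69/260 + 2·7/20 = 251/260 ≤ 1. For μ ≤ 1 with offspring not concentrated at 1, the Galton-Watson process goes extinct almost surely, so q = 1.
(Algebraic check: The pgf is f(s) = 5/13 + 69/260·s + 7/20·s². The extinction probability q is the smallest fixed point of f in [0, 1]. Setting s = f(s):
  7/20·s² + (69/260 − 1)·s + 5/13 = 0
  7/20·s² − (5/13 + 7/20)·s + 5/13 = 0
which factors as (s − 1)·(7/20·s − 5/13) = 0, giving roots s = 1 and s = (5/13)/(7/20) = 100/91. Since 100/91 ≥ 1, the smallest root in [0, 1] is s = 1.)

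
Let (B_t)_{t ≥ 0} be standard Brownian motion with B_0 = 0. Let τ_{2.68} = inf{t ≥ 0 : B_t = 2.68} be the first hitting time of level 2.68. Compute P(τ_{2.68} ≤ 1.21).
P(τ_{2.68} ≤ 1.21) = 2(1 − Φ(2.68/√1.21)) = 2(1 − Φ(2.4364)) ≈ 0.0148

By the reflection principle for standard BM, P(τ_b ≤ t) = 2 · P(B_t ≥ b). Since B_t ~ N(0, t), P(B_t ≥ 2.68) = 1 − Φ(2.68/√t) = 1 − Φ(2.68/√1.21) = 1 − Φ(2.4364) ≈ 0.00742. Doubling: P(τ_{2.68} ≤ 1.21) ≈ 2 · 0.00742 = 0.01484 ≈ 0.0148.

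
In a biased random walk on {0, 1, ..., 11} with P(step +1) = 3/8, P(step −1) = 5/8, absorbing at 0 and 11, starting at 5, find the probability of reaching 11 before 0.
P(hit 11 before 0) = (1 − (5/3)^5) / (1 − (5/3)^11) = 1050489/24325489

Let u_k denote P(reach 11 before 0 | start at k). Boundary: u_0 = 0, u_11 = 1. Recurrence: u_k = 3/8·u_{k+1} + 5/8·u_{k-1} for 1 ≤ k ≤ 10. Try u_k = A + B·r^k with r = q/p = (5/8)/(3/8) = 5/3. Substitution satisfies the recurrence; boundary conditions give:
  u_k = (1 − r^k) / (1 − r^N) = (1 − (5/3)^5) / (1 − (5/3)^11) = 1050489/24325489.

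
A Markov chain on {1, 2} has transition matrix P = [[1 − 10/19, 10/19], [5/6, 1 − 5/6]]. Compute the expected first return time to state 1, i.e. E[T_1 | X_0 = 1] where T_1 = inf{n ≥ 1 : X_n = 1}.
E[T_1 | X_0 = 1] = 1/π_1 = 31/19

For an irreducible recurrent Markov chain with stationary distribution π, E[T_i | X_0 = i] = 1/π_i (Kac's formula). Here π_1 = (5/6)/(10/19 + 5/6) = (5/6)/(155/114) = 19/31, so E[T_1 | X_0 = 1] = 1/π_1 = (10/19 + 5/6)/(5/6) = (155/114)/(5/6) = 31/19.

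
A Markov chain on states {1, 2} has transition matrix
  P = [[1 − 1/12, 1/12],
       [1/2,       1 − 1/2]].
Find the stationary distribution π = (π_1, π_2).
π_1 = 6/7, π_2 = 1/7

Solve πP = π with π_1 + π_2 = 1. From πP = π: π_1 · (1 − 1/12) + π_2 · 1/2 = π_1 ⇒ π_2 · 1/2 = π_1 · 1/12 ⇒ π_2/π_1 = (1/12)/(1/2) = 1/6. Together with π_1 + π_2 = 1:
  π_1 = (1/2)/(1/12 + 1/2) = (1/2)/(7/12) = 6/7,
  π_2 = (1/12)/(1/12 + 1/2) = (1/12)/(7/12) = 1/7.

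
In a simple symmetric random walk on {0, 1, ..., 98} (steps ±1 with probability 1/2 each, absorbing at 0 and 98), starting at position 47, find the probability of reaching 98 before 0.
P(hit 98 before 0) = 47/98

Let u_k = P(hit 98 before 0 | start at k). Then u_0 = 0, u_98 = 1, and u_k = u_{k-1}/2 + u_{k+1}/2 for 1 ≤ k ≤ 97. This harmonic recurrence is solved by u_k = k/98, giving u_47 = 47/98.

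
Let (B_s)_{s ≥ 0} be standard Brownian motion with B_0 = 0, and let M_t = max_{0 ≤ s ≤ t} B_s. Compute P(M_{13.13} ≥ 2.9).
P(M_{13.13} ≥ 2.9) = 2·P(B_{13.13} ≥ 2.9) = 2(1 − Φ(2.9/√13.13)) ≈ 0.4235

By the reflection principle for Brownian motion, P(M_t ≥ a) = 2 · P(B_t ≥ a) for a ≥ 0. Since B_t ~ N(0, t), P(B_t ≥ 2.9) = 1 − Φ(2.9/√t) = 1 − Φ(2.9/√13.13) = 1 − Φ(0.8003). So
  P(M_{13.13} ≥ 2.9) = 2(1 − Φ(0.8003)) ≈ 0.4235.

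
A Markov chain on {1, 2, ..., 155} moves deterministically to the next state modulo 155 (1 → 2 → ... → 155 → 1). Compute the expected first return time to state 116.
E[T_116 | X_0 = 116] = 155

The chain cycles deterministically, so starting at state 116 it returns in exactly 155 steps. Equivalently, the stationary distribution is uniform π_j = 1/155 for every state j, so by Kac's formula E[T_116] = 1/π_116 = 155.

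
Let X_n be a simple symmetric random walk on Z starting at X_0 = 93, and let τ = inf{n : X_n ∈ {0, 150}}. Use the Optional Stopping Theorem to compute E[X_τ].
E[X_τ] = 93

X_n is a martingale and τ is a bounded-mean stopping time (indeed τ is finite a.s. with bounded expectation since the walk is in a bounded region). By the OST, E[X_τ] = E[X_0] = 93. Equivalently: E[X_τ] = 150 · P(hit 150 first) + 0 · P(hit 0 first) = 150 · (93/150) = 93.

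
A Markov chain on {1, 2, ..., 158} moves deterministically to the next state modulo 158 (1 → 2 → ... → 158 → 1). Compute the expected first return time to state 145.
E[T_145 | X_0 = 145] = 158

The chain cycles deterministically, so starting at state 145 it returns in exactly 158 steps. Equivalently, the stationary distribution is uniform π_j = 1/158 for every state j, so by Kac's formula E[T_145] = 1/π_145 = 158.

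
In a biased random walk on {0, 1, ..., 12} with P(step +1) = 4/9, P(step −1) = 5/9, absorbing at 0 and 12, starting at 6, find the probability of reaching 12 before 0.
P(hit 12 before 0) = (1 − (5/4)^6) / (1 − (5/4)^12) = 4096/19721

Let u_k denote P(reach 12 before 0 | start at k). Boundary: u_0 = 0, u_12 = 1. Recurrence: u_k = 4/9·u_{k+1} + 5/9·u_{k-1} for 1 ≤ k ≤ 11. Try u_k = A + B·r^k with r = q/p = (5/9)/(4/9) = 5/4. Substitution satisfies the recurrence; boundary conditions give:
  u_k = (1 − r^k) / (1 − r^N) = (1 − (5/4)^6) / (1 − (5/4)^12) = 4096/19721.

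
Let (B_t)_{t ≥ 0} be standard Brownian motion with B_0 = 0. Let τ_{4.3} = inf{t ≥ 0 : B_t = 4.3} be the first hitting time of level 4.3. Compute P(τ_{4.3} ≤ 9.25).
P(τ_{4.3} ≤ 9.25) = 2(1 − Φ(4.3/√9.25)) = 2(1 − Φ(1.4138)) ≈ 0.1574

By the reflection principle for standard BM, P(τ_b ≤ t) = 2 · P(B_t ≥ b). Since B_t ~ N(0, t), P(B_t ≥ 4.3) = 1 − Φ(4.3/√t) = 1 − Φ(4.3/√9.25) = 1 − Φ(1.4138) ≈ 0.07871. Doubling: P(τ_{4.3} ≤ 9.25) ≈ 2 · 0.07871 = 0.15742 ≈ 0.1574.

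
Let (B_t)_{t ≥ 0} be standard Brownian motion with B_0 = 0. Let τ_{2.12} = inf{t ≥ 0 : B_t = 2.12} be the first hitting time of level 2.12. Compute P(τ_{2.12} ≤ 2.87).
P(τ_{2.12} ≤ 2.87) = 2(1 − Φ(2.12/√2.87)) = 2(1 − Φ(1.2514)) ≈ 0.2108

By the reflection principle for standard BM, P(τ_b ≤ t) = 2 · P(B_t ≥ b). Since B_t ~ N(0, t), P(B_t ≥ 2.12) = 1 − Φ(2.12/√t) = 1 − Φ(2.12/√2.87) = 1 − Φ(1.2514) ≈ 0.10539. Doubling: P(τ_{2.12} ≤ 2.87) ≈ 2 · 0.10539 = 0.21078 ≈ 0.2108.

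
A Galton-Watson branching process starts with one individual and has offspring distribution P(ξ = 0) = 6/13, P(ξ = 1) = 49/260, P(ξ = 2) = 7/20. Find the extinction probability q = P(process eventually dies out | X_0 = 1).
q = 1

Mean offspring μ = 0·6/13 + 1·49/260 + 2·7/20 = 231/260 ≤ 1. For μ ≤ 1 with offspring not concentrated at 1, the Galton-Watson process goes extinct almost surely, so q = 1.
(Algebraic check: The pgf is f(s) = 6/13 + 49/260·s + 7/20·s². The extinction probability q is the smallest fixed point of f in [0, 1]. Setting s = f(s):
  7/20·s² + (49/260 − 1)·s + 6/13 = 0
  7/20·s² − (6/13 + 7/20)·s + 6/13 = 0
which factors as (s − 1)·(7/20·s − 6/13) = 0, giving roots s = 1 and s = (6/13)/(7/20) = 120/91. Since 120/91 ≥ 1, the smallest root in [0, 1] is s = 1.)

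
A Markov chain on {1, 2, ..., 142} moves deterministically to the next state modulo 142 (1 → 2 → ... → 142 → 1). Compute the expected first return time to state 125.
E[T_125 | X_0 = 125] = 142

The chain cycles deterministically, so starting at state 125 it returns in exactly 142 steps. Equivalently, the stationary distribution is uniform π_j = 1/142 for every state j, so by Kac's formula E[T_125] = 1/π_125 = 142.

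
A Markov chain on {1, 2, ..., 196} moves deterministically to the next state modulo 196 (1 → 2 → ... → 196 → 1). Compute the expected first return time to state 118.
E[T_118 | X_0 = 118] = 196

The chain cycles deterministically, so starting at state 118 it returns in exactly 196 steps. Equivalently, the stationary distribution is uniform π_j = 1/196 for every state j, so by Kac's formula E[T_118] = 1/π_118 = 196.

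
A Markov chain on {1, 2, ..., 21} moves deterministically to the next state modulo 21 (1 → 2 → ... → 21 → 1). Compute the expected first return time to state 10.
E[T_10 | X_0 = 10] = 21

The chain cycles deterministically, so starting at state 10 it returns in exactly 21 steps. Equivalently, the stationary distribution is uniform π_j = 1/21 for every state j, so by Kac's formula E[T_10] = 1/π_10 = 21.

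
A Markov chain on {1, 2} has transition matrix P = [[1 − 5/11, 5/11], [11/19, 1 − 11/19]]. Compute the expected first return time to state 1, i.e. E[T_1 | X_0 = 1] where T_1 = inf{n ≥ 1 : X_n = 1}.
E[T_1 | X_0 = 1] = 1/π_1 = 216/121

For an irreducible recurrent Markov chain with stationary distribution π, E[T_i | X_0 = i] = 1/π_i (Kac's formula). Here π_1 = (11/19)/(5/11 + 11/19) = (11/19)/(216/209) = 121/216, so E[T_1 | X_0 = 1] = 1/π_1 = (5/11 + 11/19)/(11/19) = (216/209)/(11/19) = 216/121.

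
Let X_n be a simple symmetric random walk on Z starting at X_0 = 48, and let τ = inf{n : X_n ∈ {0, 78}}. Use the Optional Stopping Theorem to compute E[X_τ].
E[X_τ] = 48

X_n is a martingale and τ is a bounded-mean stopping time (indeed τ is finite a.s. with bounded expectation since the walk is in a bounded region). By the OST, E[X_τ] = E[X_0] = 48. Equivalently: E[X_τ] = 78 · P(hit 78 first) + 0 · P(hit 0 first) = 78 · (48/78) = 48.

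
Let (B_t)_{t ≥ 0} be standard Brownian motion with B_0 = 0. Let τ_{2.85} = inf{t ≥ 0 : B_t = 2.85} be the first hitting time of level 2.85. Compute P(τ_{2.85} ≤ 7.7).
P(τ_{2.85} ≤ 7.7) = 2(1 − Φ(2.85/√7.7)) = 2(1 − Φ(1.0271)) ≈ 0.3044

By the reflection principle for standard BM, P(τ_b ≤ t) = 2 · P(B_t ≥ b). Since B_t ~ N(0, t), P(B_t ≥ 2.85) = 1 − Φ(2.85/√t) = 1 − Φ(2.85/√7.7) = 1 − Φ(1.0271) ≈ 0.15219. Doubling: P(τ_{2.85} ≤ 7.7) ≈ 2 · 0.15219 = 0.30438 ≈ 0.3044.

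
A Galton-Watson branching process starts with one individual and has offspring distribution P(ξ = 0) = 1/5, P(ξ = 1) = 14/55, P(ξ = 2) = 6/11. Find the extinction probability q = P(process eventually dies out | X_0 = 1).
q = 11/30

The pgf is f(s) = 1/5 + 14/55·s + 6/11·s². The extinction probability q is the smallest fixed point of f in [0, 1]. Setting s = f(s):
  6/11·s² + (14/55 − 1)·s + 1/5 = 0
  6/11·s² − (1/5 + 6/11)·s + 1/5 = 0
which factors as (s − 1)·(6/11·s − 1/5) = 0, giving roots s = 1 and s = (1/5)/(6/11) = 11/30.
Mean offspring μ = 14/55 + 2·6/11 = 74/55 > 1 (supercritical), so q < 1. The extinction probability is the smaller root: q = (1/5)/(6/11) = 11/30.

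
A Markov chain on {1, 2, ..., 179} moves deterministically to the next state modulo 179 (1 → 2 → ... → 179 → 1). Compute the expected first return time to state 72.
E[T_72 | X_0 = 72] = 179

The chain cycles deterministically, so starting at state 72 it returns in exactly 179 steps. Equivalently, the stationary distribution is uniform π_j = 1/179 for every state j, so by Kac's formula E[T_72] = 1/π_72 = 179.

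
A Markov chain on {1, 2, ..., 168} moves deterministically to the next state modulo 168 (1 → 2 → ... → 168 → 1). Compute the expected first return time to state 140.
E[T_140 | X_0 = 140] = 168

The chain cycles deterministically, so starting at state 140 it returns in exactly 168 steps. Equivalently, the stationary distribution is uniform π_j = 1/168 for every state j, so by Kac's formula E[T_140] = 1/π_140 = 168.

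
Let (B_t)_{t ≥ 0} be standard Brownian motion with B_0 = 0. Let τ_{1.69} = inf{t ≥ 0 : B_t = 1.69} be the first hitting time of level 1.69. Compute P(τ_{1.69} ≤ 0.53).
P(τ_{1.69} ≤ 0.53) = 2(1 − Φ(1.69/√0.53)) = 2(1 − Φ(2.3214)) ≈ 0.0203

By the reflection principle for standard BM, P(τ_b ≤ t) = 2 · P(B_t ≥ b). Since B_t ~ N(0, t), P(B_t ≥ 1.69) = 1 − Φ(1.69/√t) = 1 − Φ(1.69/√0.53) = 1 − Φ(2.3214) ≈ 0.01013. Doubling: P(τ_{1.69} ≤ 0.53) ≈ 2 · 0.01013 = 0.02026 ≈ 0.0203.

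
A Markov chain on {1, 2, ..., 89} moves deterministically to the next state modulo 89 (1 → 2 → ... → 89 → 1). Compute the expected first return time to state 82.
E[T_82 | X_0 = 82] = 89

The chain cycles deterministically, so starting at state 82 it returns in exactly 89 steps. Equivalently, the stationary distribution is uniform π_j = 1/89 for every state j, so by Kac's formula E[T_82] = 1/π_82 = 89.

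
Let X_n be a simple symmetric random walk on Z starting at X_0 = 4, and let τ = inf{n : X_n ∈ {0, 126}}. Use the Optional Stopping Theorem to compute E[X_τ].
E[X_τ] = 4

X_n is a martingale and τ is a bounded-mean stopping time (indeed τ is finite a.s. with bounded expectation since the walk is in a bounded region). By the OST, E[X_τ] = E[X_0] = 4. Equivalently: E[X_τ] = 126 · P(hit 126 first) + 0 · P(hit 0 first) = 126 · (4/126) = 4.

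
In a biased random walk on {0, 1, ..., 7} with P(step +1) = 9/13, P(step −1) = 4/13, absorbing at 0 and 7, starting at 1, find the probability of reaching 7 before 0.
P(hit 7 before 0) = (1 − (4/9)^1) / (1 − (4/9)^7) = 531441/953317

Let u_k denote P(reach 7 before 0 | start at k). Boundary: u_0 = 0, u_7 = 1. Recurrence: u_k = 9/13·u_{k+1} + 4/13·u_{k-1} for 1 ≤ k ≤ 6. Try u_k = A + B·r^k with r = q/p = (4/13)/(9/13) = 4/9. Substitution satisfies the recurrence; boundary conditions give:
  u_k = (1 − r^k) / (1 − r^N) = (1 − (4/9)^1) / (1 − (4/9)^7) = 531441/953317.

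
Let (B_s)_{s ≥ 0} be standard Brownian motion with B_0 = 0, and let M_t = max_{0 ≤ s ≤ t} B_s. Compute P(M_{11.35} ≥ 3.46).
P(M_{11.35} ≥ 3.46) = 2·P(B_{11.35} ≥ 3.46) = 2(1 − Φ(3.46/√11.35)) ≈ 0.3044

By the reflection principle for Brownian motion, P(M_t ≥ a) = 2 · P(B_t ≥ a) for a ≥ 0. Since B_t ~ N(0, t), P(B_t ≥ 3.46) = 1 − Φ(3.46/√t) = 1 − Φ(3.46/√11.35) = 1 − Φ(1.0270). So
  P(M_{11.35} ≥ 3.46) = 2(1 − Φ(1.0270)) ≈ 0.3044.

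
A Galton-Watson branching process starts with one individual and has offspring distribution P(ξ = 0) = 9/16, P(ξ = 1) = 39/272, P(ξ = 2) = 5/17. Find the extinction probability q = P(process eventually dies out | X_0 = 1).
q = 1

Mean offspring μ = 0·9/16 + 1·39/272 + 2·5/17 = 199/272 ≤ 1. For μ ≤ 1 with offspring not concentrated at 1, the Galton-Watson process goes extinct almost surely, so q = 1.
(Algebraic check: The pgf is f(s) = 9/16 + 39/272·s + 5/17·s². The extinction probability q is the smallest fixed point of f in [0, 1]. Setting s = f(s):
  5/17·s² + (39/272 − 1)·s + 9/16 = 0
  5/17·s² − (9/16 + 5/17)·s + 9/16 = 0
which factors as (s − 1)·(5/17·s − 9/16) = 0, giving roots s = 1 and s = (9/16)/(5/17) = 153/80. Since 153/80 ≥ 1, the smallest root in [0, 1] is s = 1.)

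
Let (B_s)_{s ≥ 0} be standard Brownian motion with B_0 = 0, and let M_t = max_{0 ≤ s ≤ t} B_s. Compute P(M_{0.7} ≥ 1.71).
P(M_{0.7} ≥ 1.71) = 2·P(B_{0.7} ≥ 1.71) = 2(1 − Φ(1.71/√0.7)) ≈ 0.0410

By the reflection principle for Brownian motion, P(M_t ≥ a) = 2 · P(B_t ≥ a) for a ≥ 0. Since B_t ~ N(0, t), P(B_t ≥ 1.71) = 1 − Φ(1.71/√t) = 1 − Φ(1.71/√0.7) = 1 − Φ(2.0438). So
  P(M_{0.7} ≥ 1.71) = 2(1 − Φ(2.0438)) ≈ 0.0410.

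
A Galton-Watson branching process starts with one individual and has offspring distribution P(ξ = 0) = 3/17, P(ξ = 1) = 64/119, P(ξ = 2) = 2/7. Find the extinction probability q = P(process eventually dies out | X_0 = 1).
q = 21/34

The pgf is f(s) = 3/17 + 64/119·s + 2/7·s². The extinction probability q is the smallest fixed point of f in [0, 1]. Setting s = f(s):
  2/7·s² + (64/119 − 1)·s + 3/17 = 0
  2/7·s² − (3/17 + 2/7)·s + 3/17 = 0
which factors as (s − 1)·(2/7·s − 3/17) = 0, giving roots s = 1 and s = (3/17)/(2/7) = 21/34.
Mean offspring μ = 64/119 + 2·2/7 = 132/119 > 1 (supercritical), so q < 1. The extinction probability is the smaller root: q = (3/17)/(2/7) = 21/34.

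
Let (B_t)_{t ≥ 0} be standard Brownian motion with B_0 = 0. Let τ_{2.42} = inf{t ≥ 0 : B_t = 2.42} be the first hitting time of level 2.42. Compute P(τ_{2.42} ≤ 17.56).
P(τ_{2.42} ≤ 17.56) = 2(1 − Φ(2.42/√17.56)) = 2(1 − Φ(0.5775)) ≈ 0.5636

By the reflection principle for standard BM, P(τ_b ≤ t) = 2 · P(B_t ≥ b). Since B_t ~ N(0, t), P(B_t ≥ 2.42) = 1 − Φ(2.42/√t) = 1 − Φ(2.42/√17.56) = 1 − Φ(0.5775) ≈ 0.28180. Doubling: P(τ_{2.42} ≤ 17.56) ≈ 2 · 0.28180 = 0.56360 ≈ 0.5636.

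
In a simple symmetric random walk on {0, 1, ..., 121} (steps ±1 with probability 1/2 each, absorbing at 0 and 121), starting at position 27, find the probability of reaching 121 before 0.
P(hit 121 before 0) = 27/121

Let u_k = P(hit 121 before 0 | start at k). Then u_0 = 0, u_121 = 1, and u_k = u_{k-1}/2 + u_{k+1}/2 for 1 ≤ k ≤ 120. This harmonic recurrence is solved by u_k = k/121, giving u_27 = 27/121.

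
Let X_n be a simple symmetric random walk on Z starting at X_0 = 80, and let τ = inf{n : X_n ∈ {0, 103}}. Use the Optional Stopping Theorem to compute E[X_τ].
E[X_τ] = 80

X_n is a martingale and τ is a bounded-mean stopping time (indeed τ is finite a.s. with bounded expectation since the walk is in a bounded region). By the OST, E[X_τ] = E[X_0] = 80. Equivalently: E[X_τ] = 103 · P(hit 103 first) + 0 · P(hit 0 first) = 103 · (80/103) = 80.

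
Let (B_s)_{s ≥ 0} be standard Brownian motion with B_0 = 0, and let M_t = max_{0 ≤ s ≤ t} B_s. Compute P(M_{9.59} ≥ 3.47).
P(M_{9.59} ≥ 3.47) = 2·P(B_{9.59} ≥ 3.47) = 2(1 − Φ(3.47/√9.59)) ≈ 0.2625

By the reflection principle for Brownian motion, P(M_t ≥ a) = 2 · P(B_t ≥ a) for a ≥ 0. Since B_t ~ N(0, t), P(B_t ≥ 3.47) = 1 − Φ(3.47/√t) = 1 − Φ(3.47/√9.59) = 1 − Φ(1.1205). So
  P(M_{9.59} ≥ 3.47) = 2(1 − Φ(1.1205)) ≈ 0.2625.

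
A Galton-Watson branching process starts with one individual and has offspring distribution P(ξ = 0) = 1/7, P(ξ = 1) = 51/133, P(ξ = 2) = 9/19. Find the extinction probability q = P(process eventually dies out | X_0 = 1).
q = 19/63

The pgf is f(s) = 1/7 + 51/133·s + 9/19·s². The extinction probability q is the smallest fixed point of f in [0, 1]. Setting s = f(s):
  9/19·s² + (51/133 − 1)·s + 1/7 = 0
  9/19·s² − (1/7 + 9/19)·s + 1/7 = 0
which factors as (s − 1)·(9/19·s − 1/7) = 0, giving roots s = 1 and s = (1/7)/(9/19) = 19/63.
Mean offspring μ = 51/133 + 2·9/19 = 177/133 > 1 (supercritical), so q < 1. The extinction probability is the smaller root: q = (1/7)/(9/19) = 19/63.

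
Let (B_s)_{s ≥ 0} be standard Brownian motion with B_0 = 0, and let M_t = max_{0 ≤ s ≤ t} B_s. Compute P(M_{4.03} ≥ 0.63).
P(M_{4.03} ≥ 0.63) = 2·P(B_{4.03} ≥ 0.63) = 2(1 − Φ(0.63/√4.03)) ≈ 0.7537

By the reflection principle for Brownian motion, P(M_t ≥ a) = 2 · P(B_t ≥ a) for a ≥ 0. Since B_t ~ N(0, t), P(B_t ≥ 0.63) = 1 − Φ(0.63/√t) = 1 − Φ(0.63/√4.03) = 1 − Φ(0.3138). So
  P(M_{4.03} ≥ 0.63) = 2(1 − Φ(0.3138)) ≈ 0.7537.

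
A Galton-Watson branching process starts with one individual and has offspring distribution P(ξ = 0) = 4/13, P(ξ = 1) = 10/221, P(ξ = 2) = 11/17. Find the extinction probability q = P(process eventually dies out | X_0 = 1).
q = 68/143

The pgf is f(s) = 4/13 + 10/221·s + 11/17·s². The extinction probability q is the smallest fixed point of f in [0, 1]. Setting s = f(s):
  11/17·s² + (10/221 − 1)·s + 4/13 = 0
  11/17·s² − (4/13 + 11/17)·s + 4/13 = 0
which factors as (s − 1)·(11/17·s − 4/13) = 0, giving roots s = 1 and s = (4/13)/(11/17) = 68/143.
Mean offspring μ = 10/221 + 2·11/17 = 296/221 > 1 (supercritical), so q < 1. The extinction probability is the smaller root: q = (4/13)/(11/17) = 68/143.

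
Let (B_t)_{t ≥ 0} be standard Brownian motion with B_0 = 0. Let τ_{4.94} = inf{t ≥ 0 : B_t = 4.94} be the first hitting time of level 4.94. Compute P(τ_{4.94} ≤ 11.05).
P(τ_{4.94} ≤ 11.05) = 2(1 − Φ(4.94/√11.05)) = 2(1 − Φ(1.4861)) ≈ 0.1373

By the reflection principle for standard BM, P(τ_b ≤ t) = 2 · P(B_t ≥ b). Since B_t ~ N(0, t), P(B_t ≥ 4.94) = 1 − Φ(4.94/√t) = 1 − Φ(4.94/√11.05) = 1 − Φ(1.4861) ≈ 0.06863. Doubling: P(τ_{4.94} ≤ 11.05) ≈ 2 · 0.06863 = 0.13726 ≈ 0.1373.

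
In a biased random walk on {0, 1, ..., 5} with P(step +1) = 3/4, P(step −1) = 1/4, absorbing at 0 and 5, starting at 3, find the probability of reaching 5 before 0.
P(hit 5 before 0) = (1 − (1/3)^3) / (1 − (1/3)^5) = 117/121

Let u_k denote P(reach 5 before 0 | start at k). Boundary: u_0 = 0, u_5 = 1. Recurrence: u_k = 3/4·u_{k+1} + 1/4·u_{k-1} for 1 ≤ k ≤ 4. Try u_k = A + B·r^k with r = q/p = (1/4)/(3/4) = 1/3. Substitution satisfies the recurrence; boundary conditions give:
  u_k = (1 − r^k) / (1 − r^N) = (1 − (1/3)^3) / (1 − (1/3)^5) = 117/121.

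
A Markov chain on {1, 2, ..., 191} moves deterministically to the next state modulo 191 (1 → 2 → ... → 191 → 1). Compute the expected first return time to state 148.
E[T_148 | X_0 = 148] = 191

The chain cycles deterministically, so starting at state 148 it returns in exactly 191 steps. Equivalently, the stationary distribution is uniform π_j = 1/191 for every state j, so by Kac's formula E[T_148] = 1/π_148 = 191.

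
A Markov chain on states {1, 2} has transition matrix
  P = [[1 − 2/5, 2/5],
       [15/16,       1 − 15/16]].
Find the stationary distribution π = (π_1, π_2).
π_1 = 75/107, π_2 = 32/107

Solve πP = π with π_1 + π_2 = 1. From πP = π: π_1 · (1 − 2/5) + π_2 · 15/16 = π_1 ⇒ π_2 · 15/16 = π_1 · 2/5 ⇒ π_2/π_1 = (2/5)/(15/16) = 32/75. Together with π_1 + π_2 = 1:
  π_1 = (15/16)/(2/5 + 15/16) = (15/16)/(107/80) = 75/107,
  π_2 = (2/5)/(2/5 + 15/16) = (2/5)/(107/80) = 32/107.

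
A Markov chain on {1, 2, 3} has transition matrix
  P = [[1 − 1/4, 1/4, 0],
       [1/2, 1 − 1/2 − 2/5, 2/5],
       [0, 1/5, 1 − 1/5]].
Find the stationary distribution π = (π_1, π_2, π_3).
π = (2/5, 1/5, 2/5)

This is a birth-death chain on three states, which satisfies detailed balance: π_1 · P_{12} = π_2 · P_{21} and π_2 · P_{23} = π_3 · P_{32}.
From π_1 · 1/4 = π_2 · 1/2: π_2/π_1 = (1/4)/(1/2) = 1/2.
From π_2 · 2/5 = π_3 · 1/5: π_3/π_2 = (2/5)/(1/5) = 2.
Take π_1 proportional to 1; then unnormalized π = (1, 1/2, 1). Normalize by dividing by the sum 5/2:
  π = (2/5, 1/5, 2/5).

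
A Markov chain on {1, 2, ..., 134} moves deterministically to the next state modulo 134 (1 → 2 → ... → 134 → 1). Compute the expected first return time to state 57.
E[T_57 | X_0 = 57] = 134

The chain cycles deterministically, so starting at state 57 it returns in exactly 134 steps. Equivalently, the stationary distribution is uniform π_j = 1/134 for every state j, so by Kac's formula E[T_57] = 1/π_57 = 134.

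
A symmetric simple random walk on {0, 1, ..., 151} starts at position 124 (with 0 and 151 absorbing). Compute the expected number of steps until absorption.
E[τ | X_0 = 124] = 3348

Let v_k = E[τ | X_0 = k]. Boundary: v_0 = v_151 = 0. Recurrence: v_k = 1 + (v_{k-1} + v_{k+1})/2 for 1 ≤ k ≤ 150. The particular solution to v_k − (v_{k-1} + v_{k+1})/2 = 1 is v_k = −k^2. Adding homogeneous solution A + B k and matching boundaries gives v_k = k (151 − k). Substituting k = 124: v_124 = 124 · 27 = 3348.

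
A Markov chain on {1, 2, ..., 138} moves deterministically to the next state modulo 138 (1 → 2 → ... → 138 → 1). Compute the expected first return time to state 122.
E[T_122 | X_0 = 122] = 138

The chain cycles deterministically, so starting at state 122 it returns in exactly 138 steps. Equivalently, the stationary distribution is uniform π_j = 1/138 for every state j, so by Kac's formula E[T_122] = 1/π_122 = 138.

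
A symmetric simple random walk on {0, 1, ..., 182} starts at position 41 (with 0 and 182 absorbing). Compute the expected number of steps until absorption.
E[τ | X_0 = 41] = 5781

Let v_k = E[τ | X_0 = k]. Boundary: v_0 = v_182 = 0. Recurrence: v_k = 1 + (v_{k-1} + v_{k+1})/2 for 1 ≤ k ≤ 181. The particular solution to v_k − (v_{k-1} + v_{k+1})/2 = 1 is v_k = −k^2. Adding homogeneous solution A + B k and matching boundaries gives v_k = k (182 − k). Substituting k = 41: v_41 = 41 · 141 = 5781.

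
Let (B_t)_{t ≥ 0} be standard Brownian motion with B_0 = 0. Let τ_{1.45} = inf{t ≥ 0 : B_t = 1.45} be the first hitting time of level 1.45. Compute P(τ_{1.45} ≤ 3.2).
P(τ_{1.45} ≤ 3.2) = 2(1 − Φ(1.45/√3.2)) = 2(1 − Φ(0.8106)) ≈ 0.4176

By the reflection principle for standard BM, P(τ_b ≤ t) = 2 · P(B_t ≥ b). Since B_t ~ N(0, t), P(B_t ≥ 1.45) = 1 − Φ(1.45/√t) = 1 − Φ(1.45/√3.2) = 1 − Φ(0.8106) ≈ 0.20880. Doubling: P(τ_{1.45} ≤ 3.2) ≈ 2 · 0.20880 = 0.41760 ≈ 0.4176.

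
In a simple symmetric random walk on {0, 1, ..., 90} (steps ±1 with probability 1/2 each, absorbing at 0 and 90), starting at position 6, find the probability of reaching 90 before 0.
P(hit 90 before 0) = 6/90 = 1/15

Let u_k = P(hit 90 before 0 | start at k). Then u_0 = 0, u_90 = 1, and u_k = u_{k-1}/2 + u_{k+1}/2 for 1 ≤ k ≤ 89. This harmonic recurrence is solved by u_k = k/90, giving u_6 = 6/90 = 1/15.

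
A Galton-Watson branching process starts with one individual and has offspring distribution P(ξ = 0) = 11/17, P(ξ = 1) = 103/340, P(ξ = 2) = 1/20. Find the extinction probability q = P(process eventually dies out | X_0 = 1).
q = 1

Mean offspring μ = 0·11/17 + 1·103/340 + 2·1/20 = 137/340 ≤ 1. For μ ≤ 1 with offspring not concentrated at 1, the Galton-Watson process goes extinct almost surely, so q = 1.
(Algebraic check: The pgf is f(s) = 11/17 + 103/340·s + 1/20·s². The extinction probability q is the smallest fixed point of f in [0, 1]. Setting s = f(s):
  1/20·s² + (103/340 − 1)·s + 11/17 = 0
  1/20·s² − (11/17 + 1/20)·s + 11/17 = 0
which factors as (s − 1)·(1/20·s − 11/17) = 0, giving roots s = 1 and s = (11/17)/(1/20) = 220/17. Since 220/17 ≥ 1, the smallest root in [0, 1] is s = 1.)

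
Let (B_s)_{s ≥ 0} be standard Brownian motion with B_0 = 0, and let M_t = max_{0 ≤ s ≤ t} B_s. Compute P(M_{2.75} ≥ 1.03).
P(M_{2.75} ≥ 1.03) = 2·P(B_{2.75} ≥ 1.03) = 2(1 − Φ(1.03/√2.75)) ≈ 0.5345

By the reflection principle for Brownian motion, P(M_t ≥ a) = 2 · P(B_t ≥ a) for a ≥ 0. Since B_t ~ N(0, t), P(B_t ≥ 1.03) = 1 − Φ(1.03/√t) = 1 − Φ(1.03/√2.75) = 1 − Φ(0.6211). So
  P(M_{2.75} ≥ 1.03) = 2(1 − Φ(0.6211)) ≈ 0.5345.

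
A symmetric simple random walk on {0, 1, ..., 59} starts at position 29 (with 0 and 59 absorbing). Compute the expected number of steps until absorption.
E[τ | X_0 = 29] = 870

Let v_k = E[τ | X_0 = k]. Boundary: v_0 = v_59 = 0. Recurrence: v_k = 1 + (v_{k-1} + v_{k+1})/2 for 1 ≤ k ≤ 58. The particular solution to v_k − (v_{k-1} + v_{k+1})/2 = 1 is v_k = −k^2. Adding homogeneous solution A + B k and matching boundaries gives v_k = k (59 − k). Substituting k = 29: v_29 = 29 · 30 = 870.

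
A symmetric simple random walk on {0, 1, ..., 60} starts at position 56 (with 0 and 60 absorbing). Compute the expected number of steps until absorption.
E[τ | X_0 = 56] = 224

Let v_k = E[τ | X_0 = k]. Boundary: v_0 = v_60 = 0. Recurrence: v_k = 1 + (v_{k-1} + v_{k+1})/2 for 1 ≤ k ≤ 59. The particular solution to v_k − (v_{k-1} + v_{k+1})/2 = 1 is v_k = −k^2. Adding homogeneous solution A + B k and matching boundaries gives v_k = k (60 − k). Substituting k = 56: v_56 = 56 · 4 = 224.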